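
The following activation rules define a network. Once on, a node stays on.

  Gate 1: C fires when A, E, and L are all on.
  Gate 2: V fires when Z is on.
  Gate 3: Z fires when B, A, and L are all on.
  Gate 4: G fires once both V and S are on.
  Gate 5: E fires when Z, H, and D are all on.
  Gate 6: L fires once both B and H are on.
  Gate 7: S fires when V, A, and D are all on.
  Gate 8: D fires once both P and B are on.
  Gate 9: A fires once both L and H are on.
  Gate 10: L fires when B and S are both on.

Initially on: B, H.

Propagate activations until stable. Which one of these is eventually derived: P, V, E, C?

V

Gate 6: B and H on → L on.
Gate 9: L and H on → A on.
Gate 3: B, A, and L on → Z on.
Z is on, so V fires (Gate 2).
No rule produces P, and it is not given. C would need A, E, and L (Gate 1), but E never turns on. E would need Z, H, and D (Gate 5), but D never turns on.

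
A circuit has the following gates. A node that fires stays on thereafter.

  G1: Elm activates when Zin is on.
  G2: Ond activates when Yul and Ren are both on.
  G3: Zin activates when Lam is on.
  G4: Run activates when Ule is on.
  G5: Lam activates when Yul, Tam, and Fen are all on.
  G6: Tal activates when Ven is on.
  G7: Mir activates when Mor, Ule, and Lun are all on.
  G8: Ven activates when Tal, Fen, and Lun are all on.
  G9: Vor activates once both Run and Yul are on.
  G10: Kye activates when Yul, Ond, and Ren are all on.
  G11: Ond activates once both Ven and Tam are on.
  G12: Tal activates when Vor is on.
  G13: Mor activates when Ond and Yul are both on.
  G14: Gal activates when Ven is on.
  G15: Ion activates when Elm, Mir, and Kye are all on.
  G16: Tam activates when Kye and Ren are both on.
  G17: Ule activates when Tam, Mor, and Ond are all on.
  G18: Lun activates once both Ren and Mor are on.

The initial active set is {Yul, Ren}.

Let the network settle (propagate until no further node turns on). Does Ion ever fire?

No

Ion would need Elm, Mir, and Kye (G15), but Elm never turns on.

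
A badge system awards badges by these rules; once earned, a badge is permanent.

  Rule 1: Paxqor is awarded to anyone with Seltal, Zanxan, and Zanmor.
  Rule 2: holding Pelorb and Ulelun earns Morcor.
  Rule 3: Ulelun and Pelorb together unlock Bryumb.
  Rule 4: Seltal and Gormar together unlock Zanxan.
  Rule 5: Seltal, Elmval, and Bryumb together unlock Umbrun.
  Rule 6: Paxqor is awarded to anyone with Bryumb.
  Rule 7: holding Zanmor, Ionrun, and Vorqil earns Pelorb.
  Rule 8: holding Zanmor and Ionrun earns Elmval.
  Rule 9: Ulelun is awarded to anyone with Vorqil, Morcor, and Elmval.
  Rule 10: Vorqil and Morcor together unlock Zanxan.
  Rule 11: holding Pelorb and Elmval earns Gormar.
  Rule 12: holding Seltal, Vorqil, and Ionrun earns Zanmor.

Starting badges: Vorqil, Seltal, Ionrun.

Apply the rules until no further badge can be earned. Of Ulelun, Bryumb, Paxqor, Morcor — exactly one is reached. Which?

Paxqor

With Seltal, Vorqil, and Ionrun, Zanmor is earned (Rule 12).
With Zanmor and Ionrun, Elmval is earned (Rule 8).
With Zanmor, Ionrun, and Vorqil, Pelorb is earned (Rule 7).
With Pelorb and Elmval, Gormar is earned (Rule 11).
With Seltal and Gormar, Zanxan is earned (Rule 4).
With Seltal, Zanxan, and Zanmor, Paxqor is earned (Rule 1).
Morcor would need Pelorb and Ulelun (Rule 2), but Ulelun is never earned. Bryumb would need Ulelun and Pelorb (Rule 3), but Ulelun is never earned. Ulelun would need Vorqil, Morcor, and Elmval (Rule 9), but Morcor is never earned.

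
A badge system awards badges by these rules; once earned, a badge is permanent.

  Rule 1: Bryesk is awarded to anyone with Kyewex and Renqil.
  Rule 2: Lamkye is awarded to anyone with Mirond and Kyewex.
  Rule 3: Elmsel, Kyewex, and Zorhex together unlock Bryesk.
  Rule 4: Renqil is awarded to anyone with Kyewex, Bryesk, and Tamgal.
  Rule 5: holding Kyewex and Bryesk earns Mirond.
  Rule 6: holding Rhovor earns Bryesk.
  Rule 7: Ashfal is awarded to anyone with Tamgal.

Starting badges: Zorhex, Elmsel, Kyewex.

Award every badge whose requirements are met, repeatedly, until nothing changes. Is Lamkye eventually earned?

With Elmsel, Kyewex, and Zorhex, Bryesk is earned (Rule 3).
With Kyewex and Bryesk, Mirond is earned (Rule 5).
With Mirond and Kyewex, Lamkye is earned (Rule 2).

Yes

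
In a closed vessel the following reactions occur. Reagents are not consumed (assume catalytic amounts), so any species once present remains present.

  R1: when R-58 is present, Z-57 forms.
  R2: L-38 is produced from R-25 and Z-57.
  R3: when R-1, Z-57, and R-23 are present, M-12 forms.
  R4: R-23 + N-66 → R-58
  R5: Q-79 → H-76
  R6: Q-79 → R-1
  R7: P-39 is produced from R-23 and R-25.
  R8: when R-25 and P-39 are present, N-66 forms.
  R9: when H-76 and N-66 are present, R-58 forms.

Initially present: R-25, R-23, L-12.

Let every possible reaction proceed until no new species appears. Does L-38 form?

R-23 and R-25 present → P-39 forms (R7).
R-25 and P-39 present → N-66 forms (R8).
R-23 and N-66 present → R-58 forms (R4).
R-58 present → Z-57 forms (R1).
R-25 and Z-57 present → L-38 forms (R2).

Yes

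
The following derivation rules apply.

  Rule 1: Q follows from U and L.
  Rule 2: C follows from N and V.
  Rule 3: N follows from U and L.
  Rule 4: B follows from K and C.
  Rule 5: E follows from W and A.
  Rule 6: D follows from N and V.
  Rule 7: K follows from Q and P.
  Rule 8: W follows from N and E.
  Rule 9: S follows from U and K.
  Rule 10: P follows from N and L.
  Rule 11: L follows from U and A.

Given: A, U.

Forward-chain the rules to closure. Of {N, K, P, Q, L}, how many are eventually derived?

5

U and A hold, so L follows (Rule 11).
U and L hold, so N follows (Rule 3).
From U and L, Rule 1 gives Q.
N and L hold, so P follows (Rule 10).
Q and P hold, so K follows (Rule 7).
N: reached.
K: reached.
P: reached.
Q: reached.
L: reached.
All 5 are reached.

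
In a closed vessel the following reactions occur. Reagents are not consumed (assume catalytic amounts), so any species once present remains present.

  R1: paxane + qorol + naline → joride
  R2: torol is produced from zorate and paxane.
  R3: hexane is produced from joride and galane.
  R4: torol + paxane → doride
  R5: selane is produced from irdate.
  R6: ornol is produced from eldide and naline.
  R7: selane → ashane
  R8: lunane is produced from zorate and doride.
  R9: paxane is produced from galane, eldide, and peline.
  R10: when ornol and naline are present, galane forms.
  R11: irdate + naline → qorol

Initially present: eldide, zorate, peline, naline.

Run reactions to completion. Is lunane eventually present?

Yes

eldide and naline present → ornol forms (R6).
ornol and naline present → galane forms (R10).
galane, eldide, and peline present → paxane forms (R9).
zorate and paxane present → torol forms (R2).
torol and paxane present → doride forms (R4).
zorate and doride present → lunane forms (R8).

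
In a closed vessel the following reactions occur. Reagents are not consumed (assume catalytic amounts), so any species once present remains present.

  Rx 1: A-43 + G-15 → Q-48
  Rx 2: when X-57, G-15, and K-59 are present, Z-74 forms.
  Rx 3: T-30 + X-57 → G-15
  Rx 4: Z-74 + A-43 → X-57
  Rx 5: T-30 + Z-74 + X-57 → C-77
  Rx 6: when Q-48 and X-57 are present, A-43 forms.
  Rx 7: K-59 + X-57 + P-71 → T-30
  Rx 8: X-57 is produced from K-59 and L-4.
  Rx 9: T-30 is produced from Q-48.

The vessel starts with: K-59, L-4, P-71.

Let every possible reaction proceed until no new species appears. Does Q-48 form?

No

Q-48 would need A-43 and G-15 (Rx 1), but A-43 never forms.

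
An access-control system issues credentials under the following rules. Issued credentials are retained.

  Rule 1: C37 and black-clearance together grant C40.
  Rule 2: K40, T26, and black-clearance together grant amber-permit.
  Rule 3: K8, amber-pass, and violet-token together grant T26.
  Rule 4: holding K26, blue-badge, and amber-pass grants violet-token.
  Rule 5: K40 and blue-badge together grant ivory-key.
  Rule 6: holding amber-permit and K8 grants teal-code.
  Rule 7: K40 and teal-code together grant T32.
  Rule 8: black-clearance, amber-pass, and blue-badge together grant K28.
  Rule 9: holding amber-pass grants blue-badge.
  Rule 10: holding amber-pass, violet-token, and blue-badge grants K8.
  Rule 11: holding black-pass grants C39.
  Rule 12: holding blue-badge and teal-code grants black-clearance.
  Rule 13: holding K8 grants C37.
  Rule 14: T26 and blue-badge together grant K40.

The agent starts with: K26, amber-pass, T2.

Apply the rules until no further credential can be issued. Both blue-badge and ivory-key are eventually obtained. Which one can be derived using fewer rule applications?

blue-badge: Holding amber-pass grants blue-badge (Rule 9). [1 rule application]
ivory-key: Holding amber-pass grants blue-badge (Rule 9). Holding K26, blue-badge, and amber-pass grants violet-token (Rule 4). Holding amber-pass, violet-token, and blue-badge grants K8 (Rule 10). Holding K8, amber-pass, and violet-token grants T26 (Rule 3). Holding T26 and blue-badge grants K40 (Rule 14). Holding K40 and blue-badge grants ivory-key (Rule 5). [6 rule applications]
blue-badge needs fewer.

blue-badge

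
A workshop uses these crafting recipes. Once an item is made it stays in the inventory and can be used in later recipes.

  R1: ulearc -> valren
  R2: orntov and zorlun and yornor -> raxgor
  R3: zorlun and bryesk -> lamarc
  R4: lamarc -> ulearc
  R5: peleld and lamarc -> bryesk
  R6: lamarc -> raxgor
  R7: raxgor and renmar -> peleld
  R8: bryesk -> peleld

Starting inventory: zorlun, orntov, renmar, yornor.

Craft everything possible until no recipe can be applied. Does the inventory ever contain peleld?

Yes

Using R2, orntov, zorlun, and yornor make raxgor.
Using R7, raxgor and renmar make peleld.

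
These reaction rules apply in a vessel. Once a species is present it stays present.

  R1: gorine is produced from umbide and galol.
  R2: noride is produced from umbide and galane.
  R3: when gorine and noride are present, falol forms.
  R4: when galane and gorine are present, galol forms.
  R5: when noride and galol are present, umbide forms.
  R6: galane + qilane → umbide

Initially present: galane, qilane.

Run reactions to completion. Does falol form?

falol would need gorine and noride (R3), but gorine never forms.

No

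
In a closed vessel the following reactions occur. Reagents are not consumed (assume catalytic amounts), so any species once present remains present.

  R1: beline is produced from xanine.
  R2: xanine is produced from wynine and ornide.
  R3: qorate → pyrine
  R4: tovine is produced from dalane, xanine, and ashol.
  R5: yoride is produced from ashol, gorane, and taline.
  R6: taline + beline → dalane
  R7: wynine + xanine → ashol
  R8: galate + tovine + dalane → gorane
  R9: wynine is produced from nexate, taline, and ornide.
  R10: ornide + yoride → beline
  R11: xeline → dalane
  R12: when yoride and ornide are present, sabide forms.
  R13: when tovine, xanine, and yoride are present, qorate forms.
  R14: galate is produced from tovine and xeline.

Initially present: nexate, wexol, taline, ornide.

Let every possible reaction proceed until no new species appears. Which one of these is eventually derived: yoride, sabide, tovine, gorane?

tovine

nexate, taline, and ornide present → wynine forms (R9).
wynine and ornide present → xanine forms (R2).
xanine present → beline forms (R1).
wynine and xanine present → ashol forms (R7).
taline and beline present → dalane forms (R6).
dalane, xanine, and ashol present → tovine forms (R4).
sabide would need yoride and ornide (R12), but yoride never forms. yoride would need ashol, gorane, and taline (R5), but gorane never forms. gorane would need galate, tovine, and dalane (R8), but galate never forms.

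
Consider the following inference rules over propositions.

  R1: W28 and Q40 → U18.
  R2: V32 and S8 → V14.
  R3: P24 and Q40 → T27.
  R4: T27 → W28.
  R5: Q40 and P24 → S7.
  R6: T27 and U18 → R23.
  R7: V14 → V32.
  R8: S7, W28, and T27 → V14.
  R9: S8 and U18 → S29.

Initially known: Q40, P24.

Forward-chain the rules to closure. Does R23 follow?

P24 and Q40 hold, so T27 follows (R3).
From T27, R4 gives W28.
W28 and Q40 hold, so U18 follows (R1).
From T27 and U18, R6 gives R23.

Yes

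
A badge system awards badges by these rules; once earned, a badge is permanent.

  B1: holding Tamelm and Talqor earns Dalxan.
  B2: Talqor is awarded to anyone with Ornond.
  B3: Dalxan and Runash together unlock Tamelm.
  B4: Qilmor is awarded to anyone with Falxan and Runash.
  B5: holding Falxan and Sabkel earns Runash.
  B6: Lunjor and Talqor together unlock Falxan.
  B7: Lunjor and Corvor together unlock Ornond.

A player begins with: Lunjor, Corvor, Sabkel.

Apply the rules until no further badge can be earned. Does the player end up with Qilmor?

Yes

With Lunjor and Corvor, Ornond is earned (B7).
With Ornond, Talqor is earned (B2).
With Lunjor and Talqor, Falxan is earned (B6).
With Falxan and Sabkel, Runash is earned (B5).
With Falxan and Runash, Qilmor is earned (B4).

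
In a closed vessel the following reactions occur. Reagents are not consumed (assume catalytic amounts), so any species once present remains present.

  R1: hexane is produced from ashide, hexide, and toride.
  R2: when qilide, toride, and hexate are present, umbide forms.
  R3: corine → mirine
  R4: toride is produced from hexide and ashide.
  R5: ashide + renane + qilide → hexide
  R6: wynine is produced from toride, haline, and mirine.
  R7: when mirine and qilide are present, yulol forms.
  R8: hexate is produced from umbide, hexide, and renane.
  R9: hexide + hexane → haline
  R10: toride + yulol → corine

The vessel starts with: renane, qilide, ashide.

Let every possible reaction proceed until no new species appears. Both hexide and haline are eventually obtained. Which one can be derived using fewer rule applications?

hexide: ashide, renane, and qilide present → hexide forms (R5). [1 rule application]
haline: ashide, renane, and qilide present → hexide forms (R5). hexide and ashide present → toride forms (R4). ashide, hexide, and toride present → hexane forms (R1). hexide and hexane present → haline forms (R9). [4 rule applications]
hexide needs fewer.

hexide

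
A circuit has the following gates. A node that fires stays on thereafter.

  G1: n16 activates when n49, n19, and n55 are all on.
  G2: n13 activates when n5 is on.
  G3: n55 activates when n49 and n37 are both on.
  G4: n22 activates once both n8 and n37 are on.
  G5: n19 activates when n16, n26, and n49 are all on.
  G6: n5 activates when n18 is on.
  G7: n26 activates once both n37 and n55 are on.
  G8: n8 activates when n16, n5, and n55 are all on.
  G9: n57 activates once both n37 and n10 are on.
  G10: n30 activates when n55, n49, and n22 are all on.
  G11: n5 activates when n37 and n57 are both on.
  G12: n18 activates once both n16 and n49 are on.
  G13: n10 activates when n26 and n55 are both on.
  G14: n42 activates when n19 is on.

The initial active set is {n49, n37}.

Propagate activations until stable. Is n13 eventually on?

n49 and n37 are on, so n55 activates (G3).
n37 and n55 are on, so n26 activates (G7).
n26 and n55 are on, so n10 activates (G13).
G9: n37 and n10 on → n57 on.
G11: n37 and n57 on → n5 on.
G2: n5 on → n13 on.

Yes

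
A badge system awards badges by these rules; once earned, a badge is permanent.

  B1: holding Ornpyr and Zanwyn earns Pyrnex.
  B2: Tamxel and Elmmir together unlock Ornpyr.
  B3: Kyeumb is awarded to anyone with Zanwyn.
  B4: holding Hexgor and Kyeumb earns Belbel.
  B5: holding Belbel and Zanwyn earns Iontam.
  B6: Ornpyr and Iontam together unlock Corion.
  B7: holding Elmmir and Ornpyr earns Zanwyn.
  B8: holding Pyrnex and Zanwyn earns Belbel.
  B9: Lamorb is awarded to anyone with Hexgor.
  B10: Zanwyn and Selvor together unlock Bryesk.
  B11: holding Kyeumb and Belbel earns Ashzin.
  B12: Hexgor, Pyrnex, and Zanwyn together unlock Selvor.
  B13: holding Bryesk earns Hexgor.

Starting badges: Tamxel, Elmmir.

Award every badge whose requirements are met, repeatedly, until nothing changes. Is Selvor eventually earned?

No

Selvor would need Hexgor, Pyrnex, and Zanwyn (B12), but Hexgor is never earned.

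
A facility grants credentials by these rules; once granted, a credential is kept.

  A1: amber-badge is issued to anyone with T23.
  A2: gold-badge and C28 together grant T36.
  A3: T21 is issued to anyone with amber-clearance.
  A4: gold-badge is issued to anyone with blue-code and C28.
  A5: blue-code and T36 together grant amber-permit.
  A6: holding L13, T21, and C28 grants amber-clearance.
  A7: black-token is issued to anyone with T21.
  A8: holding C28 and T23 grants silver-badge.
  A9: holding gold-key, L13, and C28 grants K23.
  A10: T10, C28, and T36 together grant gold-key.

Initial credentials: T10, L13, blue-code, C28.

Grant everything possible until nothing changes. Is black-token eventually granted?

No

black-token would need T21 (A7), but T21 is never granted.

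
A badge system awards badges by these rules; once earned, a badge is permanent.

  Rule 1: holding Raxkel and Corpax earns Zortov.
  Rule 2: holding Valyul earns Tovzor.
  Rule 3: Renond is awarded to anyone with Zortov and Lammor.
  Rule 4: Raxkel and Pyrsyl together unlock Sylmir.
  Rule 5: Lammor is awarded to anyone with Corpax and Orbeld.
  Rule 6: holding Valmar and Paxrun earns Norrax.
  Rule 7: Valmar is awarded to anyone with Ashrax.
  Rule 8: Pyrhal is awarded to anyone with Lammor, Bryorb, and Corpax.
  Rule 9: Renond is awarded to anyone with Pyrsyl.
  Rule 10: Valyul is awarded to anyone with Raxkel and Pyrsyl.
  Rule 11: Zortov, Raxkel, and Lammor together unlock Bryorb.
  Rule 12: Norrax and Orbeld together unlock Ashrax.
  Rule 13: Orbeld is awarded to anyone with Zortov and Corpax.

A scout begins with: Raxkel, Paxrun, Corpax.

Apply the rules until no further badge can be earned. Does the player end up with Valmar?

No

Valmar would need Ashrax (Rule 7), but Ashrax is never earned.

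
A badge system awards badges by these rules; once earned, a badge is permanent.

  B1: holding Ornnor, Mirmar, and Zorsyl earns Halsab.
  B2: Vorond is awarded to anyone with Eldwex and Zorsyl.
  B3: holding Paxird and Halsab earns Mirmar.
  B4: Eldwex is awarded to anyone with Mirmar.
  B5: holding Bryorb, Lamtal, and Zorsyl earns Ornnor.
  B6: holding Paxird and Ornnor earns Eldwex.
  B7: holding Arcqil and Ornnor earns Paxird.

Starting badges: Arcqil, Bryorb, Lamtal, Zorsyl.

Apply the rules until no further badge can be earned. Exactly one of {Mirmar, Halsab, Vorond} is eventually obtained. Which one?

Vorond

With Bryorb, Lamtal, and Zorsyl, Ornnor is earned (B5).
With Arcqil and Ornnor, Paxird is earned (B7).
With Paxird and Ornnor, Eldwex is earned (B6).
With Eldwex and Zorsyl, Vorond is earned (B2).
Halsab would need Ornnor, Mirmar, and Zorsyl (B1), but Mirmar is never earned. Mirmar would need Paxird and Halsab (B3), but Halsab is never earned.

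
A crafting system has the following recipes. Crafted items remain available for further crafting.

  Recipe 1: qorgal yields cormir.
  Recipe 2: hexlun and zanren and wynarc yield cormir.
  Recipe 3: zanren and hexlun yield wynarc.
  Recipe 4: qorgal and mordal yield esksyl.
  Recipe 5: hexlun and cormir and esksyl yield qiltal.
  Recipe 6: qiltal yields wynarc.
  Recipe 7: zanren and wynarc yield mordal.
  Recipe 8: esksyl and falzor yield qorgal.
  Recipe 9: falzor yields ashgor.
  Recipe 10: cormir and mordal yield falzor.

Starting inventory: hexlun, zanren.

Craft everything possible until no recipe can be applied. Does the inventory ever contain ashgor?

zanren and hexlun → wynarc (Recipe 3).
Using Recipe 7, zanren and wynarc make mordal.
hexlun and zanren and wynarc → cormir (Recipe 2).
Using Recipe 10, cormir and mordal make falzor.
falzor → ashgor (Recipe 9).

Yes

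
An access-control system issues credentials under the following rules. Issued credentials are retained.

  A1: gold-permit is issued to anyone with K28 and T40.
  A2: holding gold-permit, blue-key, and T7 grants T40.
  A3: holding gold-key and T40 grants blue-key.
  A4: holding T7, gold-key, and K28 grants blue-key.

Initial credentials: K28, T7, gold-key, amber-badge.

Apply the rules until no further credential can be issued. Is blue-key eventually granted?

Holding T7, gold-key, and K28 grants blue-key (A4).

Yes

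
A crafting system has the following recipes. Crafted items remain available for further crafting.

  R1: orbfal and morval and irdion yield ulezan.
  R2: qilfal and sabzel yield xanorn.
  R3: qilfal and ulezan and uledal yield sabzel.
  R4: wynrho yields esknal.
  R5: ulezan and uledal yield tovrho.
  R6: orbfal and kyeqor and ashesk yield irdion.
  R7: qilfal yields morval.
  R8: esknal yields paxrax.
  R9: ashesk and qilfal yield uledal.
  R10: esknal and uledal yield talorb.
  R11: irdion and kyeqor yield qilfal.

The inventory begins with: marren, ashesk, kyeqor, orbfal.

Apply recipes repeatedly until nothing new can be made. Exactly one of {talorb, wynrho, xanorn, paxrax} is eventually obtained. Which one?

xanorn

orbfal and kyeqor and ashesk → irdion (R6).
Using R11, irdion and kyeqor make qilfal.
Using R7, qilfal makes morval.
Using R9, ashesk and qilfal make uledal.
orbfal and morval and irdion → ulezan (R1).
qilfal and ulezan and uledal → sabzel (R3).
Using R2, qilfal and sabzel make xanorn.
No rule produces wynrho, and it is not given. paxrax would need esknal (R8), but esknal is never obtained. talorb would need esknal and uledal (R10), but esknal is never obtained.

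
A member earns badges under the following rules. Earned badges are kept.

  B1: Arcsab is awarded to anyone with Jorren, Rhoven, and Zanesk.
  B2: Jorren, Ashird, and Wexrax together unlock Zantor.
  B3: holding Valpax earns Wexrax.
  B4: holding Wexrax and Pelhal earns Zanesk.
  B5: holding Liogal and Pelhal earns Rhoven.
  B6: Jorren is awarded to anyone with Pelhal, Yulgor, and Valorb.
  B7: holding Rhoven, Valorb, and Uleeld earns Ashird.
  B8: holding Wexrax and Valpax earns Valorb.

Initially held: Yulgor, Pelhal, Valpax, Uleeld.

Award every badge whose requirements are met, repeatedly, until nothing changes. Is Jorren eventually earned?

With Valpax, Wexrax is earned (B3).
With Wexrax and Valpax, Valorb is earned (B8).
With Pelhal, Yulgor, and Valorb, Jorren is earned (B6).

Yes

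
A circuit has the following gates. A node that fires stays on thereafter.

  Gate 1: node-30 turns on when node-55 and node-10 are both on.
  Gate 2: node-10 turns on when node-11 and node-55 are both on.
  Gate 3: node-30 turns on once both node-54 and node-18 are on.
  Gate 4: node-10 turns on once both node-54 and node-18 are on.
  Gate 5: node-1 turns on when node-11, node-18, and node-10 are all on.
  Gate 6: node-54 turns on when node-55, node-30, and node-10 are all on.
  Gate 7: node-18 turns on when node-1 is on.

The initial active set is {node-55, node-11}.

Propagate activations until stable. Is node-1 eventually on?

No

node-1 would need node-11, node-18, and node-10 (Gate 5), but node-18 never turns on.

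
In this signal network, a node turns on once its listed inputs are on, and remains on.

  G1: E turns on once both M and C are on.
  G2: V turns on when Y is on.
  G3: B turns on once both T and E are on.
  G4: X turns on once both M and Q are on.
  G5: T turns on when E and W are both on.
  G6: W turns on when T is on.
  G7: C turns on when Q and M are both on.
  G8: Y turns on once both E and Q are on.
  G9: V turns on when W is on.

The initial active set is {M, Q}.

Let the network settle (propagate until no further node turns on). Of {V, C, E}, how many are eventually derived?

3

G7: Q and M on → C on.
G1: M and C on → E on.
E and Q are on, so Y turns on (G8).
G2: Y on → V on.
V: reached.
C: reached.
E: reached.
All 3 are reached.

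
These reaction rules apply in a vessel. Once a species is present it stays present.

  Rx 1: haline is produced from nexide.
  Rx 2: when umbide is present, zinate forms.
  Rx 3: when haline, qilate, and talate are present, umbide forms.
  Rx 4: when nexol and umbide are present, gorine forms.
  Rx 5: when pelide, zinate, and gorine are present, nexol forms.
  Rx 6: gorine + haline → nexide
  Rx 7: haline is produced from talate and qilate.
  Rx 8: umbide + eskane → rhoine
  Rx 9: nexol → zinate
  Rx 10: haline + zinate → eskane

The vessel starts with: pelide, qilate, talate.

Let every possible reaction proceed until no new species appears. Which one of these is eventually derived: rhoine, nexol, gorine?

rhoine

talate and qilate present → haline forms (Rx 7).
haline, qilate, and talate present → umbide forms (Rx 3).
umbide present → zinate forms (Rx 2).
haline and zinate present → eskane forms (Rx 10).
umbide and eskane present → rhoine forms (Rx 8).
gorine would need nexol and umbide (Rx 4), but nexol never forms. nexol would need pelide, zinate, and gorine (Rx 5), but gorine never forms.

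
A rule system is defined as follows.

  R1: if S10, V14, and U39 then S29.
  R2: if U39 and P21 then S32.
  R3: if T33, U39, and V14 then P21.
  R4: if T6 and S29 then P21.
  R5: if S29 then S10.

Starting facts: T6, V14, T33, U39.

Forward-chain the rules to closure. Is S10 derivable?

No

S10 would need S29 (R5), but S29 is never established.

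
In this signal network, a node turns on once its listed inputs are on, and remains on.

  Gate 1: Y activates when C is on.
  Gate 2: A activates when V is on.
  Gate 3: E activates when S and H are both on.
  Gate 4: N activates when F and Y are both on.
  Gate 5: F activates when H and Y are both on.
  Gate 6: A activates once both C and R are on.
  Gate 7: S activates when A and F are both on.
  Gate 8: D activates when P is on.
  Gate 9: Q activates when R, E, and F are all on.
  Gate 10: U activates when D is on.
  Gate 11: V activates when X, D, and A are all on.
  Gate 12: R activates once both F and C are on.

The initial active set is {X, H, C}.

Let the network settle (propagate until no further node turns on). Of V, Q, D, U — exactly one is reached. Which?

Gate 1: C on → Y on.
Gate 5: H and Y on → F on.
F and C are on, so R activates (Gate 12).
Gate 6: C and R on → A on.
Gate 7: A and F on → S on.
S and H are on, so E activates (Gate 3).
R, E, and F are on, so Q activates (Gate 9).
V would need X, D, and A (Gate 11), but D never turns on. U would need D (Gate 10), but D never turns on. D would need P (Gate 8), but P never turns on.

Q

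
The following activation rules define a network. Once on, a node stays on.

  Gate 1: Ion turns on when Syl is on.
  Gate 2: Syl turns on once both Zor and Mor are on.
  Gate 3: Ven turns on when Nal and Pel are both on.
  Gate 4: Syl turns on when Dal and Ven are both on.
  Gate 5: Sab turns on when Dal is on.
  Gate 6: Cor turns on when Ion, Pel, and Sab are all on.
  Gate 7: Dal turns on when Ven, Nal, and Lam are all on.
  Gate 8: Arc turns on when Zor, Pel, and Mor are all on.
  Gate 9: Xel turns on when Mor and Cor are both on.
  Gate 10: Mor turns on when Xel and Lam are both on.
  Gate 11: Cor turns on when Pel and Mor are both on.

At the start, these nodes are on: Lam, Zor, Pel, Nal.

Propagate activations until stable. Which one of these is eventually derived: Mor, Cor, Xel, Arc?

Nal and Pel are on, so Ven turns on (Gate 3).
Ven, Nal, and Lam are on, so Dal turns on (Gate 7).
Dal and Ven are on, so Syl turns on (Gate 4).
Gate 5: Dal on → Sab on.
Gate 1: Syl on → Ion on.
Gate 6: Ion, Pel, and Sab on → Cor on.
Arc would need Zor, Pel, and Mor (Gate 8), but Mor never turns on. Mor would need Xel and Lam (Gate 10), but Xel never turns on. Xel would need Mor and Cor (Gate 9), but Mor never turns on.

Cor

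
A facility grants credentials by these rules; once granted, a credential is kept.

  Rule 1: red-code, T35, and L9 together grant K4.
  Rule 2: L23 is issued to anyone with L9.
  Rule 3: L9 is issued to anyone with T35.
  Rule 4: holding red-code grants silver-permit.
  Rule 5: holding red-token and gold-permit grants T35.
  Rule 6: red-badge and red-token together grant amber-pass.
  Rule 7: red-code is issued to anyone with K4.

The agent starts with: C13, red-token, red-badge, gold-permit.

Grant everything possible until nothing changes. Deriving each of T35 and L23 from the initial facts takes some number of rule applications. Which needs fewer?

T35: Holding red-token and gold-permit grants T35 (Rule 5). [1 rule application]
L23: Holding red-token and gold-permit grants T35 (Rule 5). Holding T35 grants L9 (Rule 3). Holding L9 grants L23 (Rule 2). [3 rule applications]
T35 needs fewer.

T35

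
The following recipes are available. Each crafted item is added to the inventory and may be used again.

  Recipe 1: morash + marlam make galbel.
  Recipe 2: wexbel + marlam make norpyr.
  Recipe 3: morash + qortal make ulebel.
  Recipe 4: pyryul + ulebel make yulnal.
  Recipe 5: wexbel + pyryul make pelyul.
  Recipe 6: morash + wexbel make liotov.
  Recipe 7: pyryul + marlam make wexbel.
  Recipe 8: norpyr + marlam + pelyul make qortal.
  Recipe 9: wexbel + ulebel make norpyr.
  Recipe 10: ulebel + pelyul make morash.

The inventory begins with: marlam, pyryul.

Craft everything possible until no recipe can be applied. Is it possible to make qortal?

pyryul + marlam → wexbel (Recipe 7).
Using Recipe 5, wexbel and pyryul make pelyul.
wexbel + marlam → norpyr (Recipe 2).
norpyr + marlam + pelyul → qortal (Recipe 8).

Yes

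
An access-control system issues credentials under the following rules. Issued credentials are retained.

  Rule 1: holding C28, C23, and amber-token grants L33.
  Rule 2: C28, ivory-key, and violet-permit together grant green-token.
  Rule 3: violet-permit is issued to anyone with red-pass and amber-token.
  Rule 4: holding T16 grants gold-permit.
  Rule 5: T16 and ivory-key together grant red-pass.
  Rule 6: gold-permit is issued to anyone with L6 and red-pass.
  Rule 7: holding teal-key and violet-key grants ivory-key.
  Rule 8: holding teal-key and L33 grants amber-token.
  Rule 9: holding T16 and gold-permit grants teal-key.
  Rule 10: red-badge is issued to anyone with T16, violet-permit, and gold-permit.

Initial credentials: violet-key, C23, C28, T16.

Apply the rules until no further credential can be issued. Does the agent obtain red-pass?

Yes

Holding T16 grants gold-permit (Rule 4).
Holding T16 and gold-permit grants teal-key (Rule 9).
Holding teal-key and violet-key grants ivory-key (Rule 7).
Holding T16 and ivory-key grants red-pass (Rule 5).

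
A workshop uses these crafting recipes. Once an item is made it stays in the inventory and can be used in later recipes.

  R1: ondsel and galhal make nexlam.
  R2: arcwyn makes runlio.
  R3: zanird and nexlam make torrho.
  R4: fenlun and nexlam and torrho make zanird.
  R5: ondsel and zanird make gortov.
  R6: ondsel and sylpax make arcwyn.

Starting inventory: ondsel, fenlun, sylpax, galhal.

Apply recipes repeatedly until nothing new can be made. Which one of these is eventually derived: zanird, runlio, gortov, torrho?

runlio

Using R6, ondsel and sylpax make arcwyn.
Using R2, arcwyn makes runlio.
gortov would need ondsel and zanird (R5), but zanird is never obtained. torrho would need zanird and nexlam (R3), but zanird is never obtained. zanird would need fenlun, nexlam, and torrho (R4), but torrho is never obtained.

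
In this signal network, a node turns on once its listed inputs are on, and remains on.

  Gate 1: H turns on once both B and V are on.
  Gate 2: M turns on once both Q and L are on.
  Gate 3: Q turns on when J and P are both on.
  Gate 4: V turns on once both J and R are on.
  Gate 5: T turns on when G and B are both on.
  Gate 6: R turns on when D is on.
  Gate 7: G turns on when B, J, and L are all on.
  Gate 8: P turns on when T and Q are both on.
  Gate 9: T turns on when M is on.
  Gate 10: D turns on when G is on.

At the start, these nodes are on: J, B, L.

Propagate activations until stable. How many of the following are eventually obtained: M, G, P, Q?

Gate 7: B, J, and L on → G on.
M would need Q and L (Gate 2), but Q never turns on.
G: reached.
P would need T and Q (Gate 8), but Q never turns on.
Q would need J and P (Gate 3), but P never turns on.
Reached: G — 1 of the 4.

1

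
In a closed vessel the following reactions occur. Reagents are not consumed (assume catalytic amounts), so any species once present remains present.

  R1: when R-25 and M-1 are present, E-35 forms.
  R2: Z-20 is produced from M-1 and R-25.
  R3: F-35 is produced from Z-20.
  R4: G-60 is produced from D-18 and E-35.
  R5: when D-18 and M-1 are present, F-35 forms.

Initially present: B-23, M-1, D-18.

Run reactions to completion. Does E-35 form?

E-35 would need R-25 and M-1 (R1), but R-25 never forms.

No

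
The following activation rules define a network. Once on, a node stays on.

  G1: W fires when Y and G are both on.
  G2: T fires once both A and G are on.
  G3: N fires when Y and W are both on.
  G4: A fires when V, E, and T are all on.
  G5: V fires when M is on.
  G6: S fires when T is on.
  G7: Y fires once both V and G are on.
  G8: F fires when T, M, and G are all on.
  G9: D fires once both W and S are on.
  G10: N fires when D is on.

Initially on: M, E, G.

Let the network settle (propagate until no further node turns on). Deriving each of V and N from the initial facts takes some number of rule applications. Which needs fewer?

V

V: G5: M on → V on. [1 rule application]
N: M is on, so V fires (G5). G7: V and G on → Y on. Y and G are on, so W fires (G1). Y and W are on, so N fires (G3). [4 rule applications]
V needs fewer.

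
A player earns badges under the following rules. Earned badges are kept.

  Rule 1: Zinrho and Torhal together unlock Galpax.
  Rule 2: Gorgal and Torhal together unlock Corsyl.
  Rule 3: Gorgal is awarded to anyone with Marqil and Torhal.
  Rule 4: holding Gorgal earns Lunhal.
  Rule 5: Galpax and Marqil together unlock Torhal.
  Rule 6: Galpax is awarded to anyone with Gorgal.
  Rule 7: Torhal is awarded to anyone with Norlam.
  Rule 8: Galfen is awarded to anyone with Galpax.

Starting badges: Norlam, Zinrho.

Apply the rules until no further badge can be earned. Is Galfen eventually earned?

Yes

With Norlam, Torhal is earned (Rule 7).
With Zinrho and Torhal, Galpax is earned (Rule 1).
With Galpax, Galfen is earned (Rule 8).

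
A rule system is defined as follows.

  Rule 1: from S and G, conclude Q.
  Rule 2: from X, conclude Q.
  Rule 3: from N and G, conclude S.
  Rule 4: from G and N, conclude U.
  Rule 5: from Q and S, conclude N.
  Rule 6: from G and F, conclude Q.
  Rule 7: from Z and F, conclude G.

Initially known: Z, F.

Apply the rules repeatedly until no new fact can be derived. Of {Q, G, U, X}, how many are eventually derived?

2

Z and F hold, so G follows (Rule 7).
G and F hold, so Q follows (Rule 6).
Q: reached.
G: reached.
U would need G and N (Rule 4), but N is never established.
No rule produces X, and it is not given.
Reached: Q and G — 2 of the 4.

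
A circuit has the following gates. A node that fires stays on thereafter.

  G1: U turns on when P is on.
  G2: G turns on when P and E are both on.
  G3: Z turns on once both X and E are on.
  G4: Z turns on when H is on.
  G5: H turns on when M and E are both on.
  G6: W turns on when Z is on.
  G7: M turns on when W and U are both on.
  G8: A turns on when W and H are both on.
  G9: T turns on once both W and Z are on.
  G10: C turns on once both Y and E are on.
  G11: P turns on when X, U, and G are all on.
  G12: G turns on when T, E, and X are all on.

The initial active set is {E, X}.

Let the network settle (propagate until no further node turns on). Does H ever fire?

No

H would need M and E (G5), but M never turns on.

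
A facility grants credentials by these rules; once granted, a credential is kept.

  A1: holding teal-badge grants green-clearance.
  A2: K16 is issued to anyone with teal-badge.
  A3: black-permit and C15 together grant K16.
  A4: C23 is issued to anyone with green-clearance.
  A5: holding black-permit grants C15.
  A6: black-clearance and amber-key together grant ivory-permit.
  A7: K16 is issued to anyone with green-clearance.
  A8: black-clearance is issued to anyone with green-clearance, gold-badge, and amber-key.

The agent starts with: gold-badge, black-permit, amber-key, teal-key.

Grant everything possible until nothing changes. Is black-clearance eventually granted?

No

black-clearance would need green-clearance, gold-badge, and amber-key (A8), but green-clearance is never granted.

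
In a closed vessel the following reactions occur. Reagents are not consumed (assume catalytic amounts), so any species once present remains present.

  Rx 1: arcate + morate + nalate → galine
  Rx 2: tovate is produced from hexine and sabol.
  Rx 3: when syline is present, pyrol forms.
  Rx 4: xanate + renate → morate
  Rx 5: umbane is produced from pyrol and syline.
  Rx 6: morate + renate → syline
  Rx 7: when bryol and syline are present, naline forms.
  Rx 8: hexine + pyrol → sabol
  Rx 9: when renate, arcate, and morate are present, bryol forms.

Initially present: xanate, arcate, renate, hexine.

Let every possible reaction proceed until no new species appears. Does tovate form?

Yes

xanate and renate present → morate forms (Rx 4).
morate and renate present → syline forms (Rx 6).
syline present → pyrol forms (Rx 3).
hexine and pyrol present → sabol forms (Rx 8).
hexine and sabol present → tovate forms (Rx 2).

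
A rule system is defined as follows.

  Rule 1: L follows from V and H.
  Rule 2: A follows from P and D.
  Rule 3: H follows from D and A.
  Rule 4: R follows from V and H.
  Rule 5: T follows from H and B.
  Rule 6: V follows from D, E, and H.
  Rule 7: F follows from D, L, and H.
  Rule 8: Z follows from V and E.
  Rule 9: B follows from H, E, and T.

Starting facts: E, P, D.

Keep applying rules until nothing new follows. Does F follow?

From P and D, Rule 2 gives A.
From D and A, Rule 3 gives H.
From D, E, and H, Rule 6 gives V.
V and H hold, so L follows (Rule 1).
From D, L, and H, Rule 7 gives F.

Yes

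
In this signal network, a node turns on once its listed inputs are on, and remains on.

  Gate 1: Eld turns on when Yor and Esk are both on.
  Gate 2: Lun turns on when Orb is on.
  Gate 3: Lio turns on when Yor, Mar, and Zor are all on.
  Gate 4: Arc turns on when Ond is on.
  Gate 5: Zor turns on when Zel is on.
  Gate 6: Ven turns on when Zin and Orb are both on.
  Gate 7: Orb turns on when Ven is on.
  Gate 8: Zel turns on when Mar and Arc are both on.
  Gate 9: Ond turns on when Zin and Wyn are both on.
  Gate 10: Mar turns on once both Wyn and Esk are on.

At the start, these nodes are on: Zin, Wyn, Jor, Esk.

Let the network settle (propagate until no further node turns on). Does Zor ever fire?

Yes

Wyn and Esk are on, so Mar turns on (Gate 10).
Zin and Wyn are on, so Ond turns on (Gate 9).
Gate 4: Ond on → Arc on.
Gate 8: Mar and Arc on → Zel on.
Zel is on, so Zor turns on (Gate 5).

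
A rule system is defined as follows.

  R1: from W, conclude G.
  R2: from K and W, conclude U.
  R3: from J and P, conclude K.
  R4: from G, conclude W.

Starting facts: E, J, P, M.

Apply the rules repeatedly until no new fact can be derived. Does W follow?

No

W would need G (R4), but G is never established.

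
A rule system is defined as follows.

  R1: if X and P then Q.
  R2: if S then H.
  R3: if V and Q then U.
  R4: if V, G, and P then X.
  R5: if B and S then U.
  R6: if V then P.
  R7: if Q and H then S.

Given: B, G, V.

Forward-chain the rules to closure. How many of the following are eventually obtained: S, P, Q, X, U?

From V, R6 gives P.
V, G, and P hold, so X follows (R4).
X and P hold, so Q follows (R1).
V and Q hold, so U follows (R3).
S would need Q and H (R7), but H is never established.
P: reached.
Q: reached.
X: reached.
U: reached.
Reached: P, Q, X, and U — 4 of the 5.

4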